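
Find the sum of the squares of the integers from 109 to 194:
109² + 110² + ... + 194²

Use ∑_{k=1}^{n} k² = n(n+1)(2n+1)/6, then subtract the first 108 terms.
∑_{k=1}^{194} k² = 194×195×389/6 = 2452645
∑_{k=1}^{108} k² = 108×109×217/6 = 425754
∑_{k=109}^{194} k² = 2452645 - 425754 = 2026891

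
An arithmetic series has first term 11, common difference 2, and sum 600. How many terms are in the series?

Using S = n/2 × [2a + (n-1)d]
600 = n/2 × [2(11) + (n-1)(2)]
600 = n/2 × [22 + 2n - 2]
1200 = n × [20 + 2n]
2n² + (20)n - 1200 = 0
Discriminant: Δ = (20)² - 4(2)(-1200) = 400 + 9600 = 10000
√Δ = 100
n = [-(20) + √Δ] / (2·2) = (-20 + 100) / 4 = 80 / 4 = 20
(The negative root is discarded since n must be a positive integer.)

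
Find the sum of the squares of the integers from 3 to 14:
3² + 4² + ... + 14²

Use ∑_{k=1}^{n} k² = n(n+1)(2n+1)/6, then subtract the first 2 terms.
∑_{k=1}^{14} k² = 14×15×29/6 = 1015
∑_{k=1}^{2} k² = 2×3×5/6 = 5
∑_{k=3}^{14} k² = 1015 - 5 = 1010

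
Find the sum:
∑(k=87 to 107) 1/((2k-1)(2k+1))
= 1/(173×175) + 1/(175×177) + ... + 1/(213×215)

Partial fractions: 1/((2k-1)(2k+1)) = (1/2)[1/(2k-1) - 1/(2k+1)]
The series telescopes:
= (1/2)[1/173 - 1/215]
= 21/37195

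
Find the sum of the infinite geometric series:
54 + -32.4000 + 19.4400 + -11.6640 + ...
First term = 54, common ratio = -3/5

For |r| < 1, S = a / (1 - r)
S = 54 / (1 - (-3/5))
S = 54 / (8/5)
S = 135/4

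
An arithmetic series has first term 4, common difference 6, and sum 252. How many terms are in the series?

Using S = n/2 × [2a + (n-1)d]
252 = n/2 × [2(4) + (n-1)(6)]
252 = n/2 × [8 + 6n - 6]
504 = n × [2 + 6n]
6n² + (2)n - 504 = 0
Discriminant: Δ = (2)² - 4(6)(-504) = 4 + 12096 = 12100
√Δ = 110
n = [-(2) + √Δ] / (2·6) = (-2 + 110) / 12 = 108 / 12 = 9
(The negative root is discarded since n must be a positive integer.)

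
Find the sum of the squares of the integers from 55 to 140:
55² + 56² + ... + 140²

Use ∑_{k=1}^{n} k² = n(n+1)(2n+1)/6, then subtract the first 54 terms.
∑_{k=1}^{140} k² = 140×141×281/6 = 924490
∑_{k=1}^{54} k² = 54×55×109/6 = 53955
∑_{k=55}^{140} k² = 924490 - 53955 = 870535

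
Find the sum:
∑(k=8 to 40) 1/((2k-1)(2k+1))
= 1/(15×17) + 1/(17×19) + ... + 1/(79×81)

Partial fractions: 1/((2k-1)(2k+1)) = (1/2)[1/(2k-1) - 1/(2k+1)]
The series telescopes:
= (1/2)[1/15 - 1/81]
= 11/405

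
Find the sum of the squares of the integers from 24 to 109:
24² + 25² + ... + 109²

Use ∑_{k=1}^{n} k² = n(n+1)(2n+1)/6, then subtract the first 23 terms.
∑_{k=1}^{109} k² = 109×110×219/6 = 437635
∑_{k=1}^{23} k² = 23×24×47/6 = 4324
∑_{k=24}^{109} k² = 437635 - 4324 = 433311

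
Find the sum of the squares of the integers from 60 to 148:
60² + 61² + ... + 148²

Use ∑_{k=1}^{n} k² = n(n+1)(2n+1)/6, then subtract the first 59 terms.
∑_{k=1}^{148} k² = 148×149×297/6 = 1091574
∑_{k=1}^{59} k² = 59×60×119/6 = 70210
∑_{k=60}^{148} k² = 1091574 - 70210 = 1021364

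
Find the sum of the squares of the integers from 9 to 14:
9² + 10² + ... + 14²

Use ∑_{k=1}^{n} k² = n(n+1)(2n+1)/6, then subtract the first 8 terms.
∑_{k=1}^{14} k² = 14×15×29/6 = 1015
∑_{k=1}^{8} k² = 8×9×17/6 = 204
∑_{k=9}^{14} k² = 1015 - 204 = 811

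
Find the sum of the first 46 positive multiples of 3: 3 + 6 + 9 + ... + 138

Factor out 3: = 3(1 + 2 + ... + 46) = 3 × n(n+1)/2
= 3 × 46×47/2
= 3 × 1081
= 3243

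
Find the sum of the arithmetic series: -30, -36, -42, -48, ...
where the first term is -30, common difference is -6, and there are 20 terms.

Sₙ = n/2 × (first + last)
Last term = a + (n-1)d = -30 + (20-1)×(-6) = -144
S_20 = 20/2 × (-30 + (-144))
S_20 = 20/2 × (-174) = -1740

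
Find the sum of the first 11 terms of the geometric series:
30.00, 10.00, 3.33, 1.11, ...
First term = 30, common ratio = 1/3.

Sₙ = a(1 - rⁿ) / (1 - r)
S_11 = 30(1 - (1/3)^11) / (1 - (1/3))
S_11 = 30(1 - (1/177147)) / (2/3)
S_11 = 885730/19683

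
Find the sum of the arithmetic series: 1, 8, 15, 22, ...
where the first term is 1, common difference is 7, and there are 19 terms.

Sₙ = n/2 × (first + last)
Last term = a + (n-1)d = 1 + (19-1)×7 = 127
S_19 = 19/2 × (1 + 127)
S_19 = 19/2 × 128 = 1216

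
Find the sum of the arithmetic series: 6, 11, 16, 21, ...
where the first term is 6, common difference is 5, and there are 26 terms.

Sₙ = n/2 × (first + last)
Last term = a + (n-1)d = 6 + (26-1)×5 = 131
S_26 = 26/2 × (6 + 131)
S_26 = 26/2 × 137 = 1781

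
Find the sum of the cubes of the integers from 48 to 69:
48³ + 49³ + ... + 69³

Use ∑_{k=1}^{n} k³ = [n(n+1)/2]², then subtract the first 47 terms.
∑_{k=1}^{69} k³ = [69×70/2]² = 2415² = 5832225
∑_{k=1}^{47} k³ = [47×48/2]² = 1128² = 1272384
∑_{k=48}^{69} k³ = 5832225 - 1272384 = 4559841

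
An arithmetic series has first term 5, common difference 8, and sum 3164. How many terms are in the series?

Using S = n/2 × [2a + (n-1)d]
3164 = n/2 × [2(5) + (n-1)(8)]
3164 = n/2 × [10 + 8n - 8]
6328 = n × [2 + 8n]
8n² + (2)n - 6328 = 0
Discriminant: Δ = (2)² - 4(8)(-6328) = 4 + 202496 = 202500
√Δ = 450
n = [-(2) + √Δ] / (2·8) = (-2 + 450) / 16 = 448 / 16 = 28
(The negative root is discarded since n must be a positive integer.)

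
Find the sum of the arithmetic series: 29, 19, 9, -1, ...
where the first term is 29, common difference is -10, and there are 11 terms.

Sₙ = n/2 × (first + last)
Last term = a + (n-1)d = 29 + (11-1)×(-10) = -71
S_11 = 11/2 × (29 + (-71))
S_11 = 11/2 × (-42) = -231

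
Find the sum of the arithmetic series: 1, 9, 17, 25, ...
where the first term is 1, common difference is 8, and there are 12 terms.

Sₙ = n/2 × (first + last)
Last term = a + (n-1)d = 1 + (12-1)×8 = 89
S_12 = 12/2 × (1 + 89)
S_12 = 12/2 × 90 = 540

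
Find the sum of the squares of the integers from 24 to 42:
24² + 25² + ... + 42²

Use ∑_{k=1}^{n} k² = n(n+1)(2n+1)/6, then subtract the first 23 terms.
∑_{k=1}^{42} k² = 42×43×85/6 = 25585
∑_{k=1}^{23} k² = 23×24×47/6 = 4324
∑_{k=24}^{42} k² = 25585 - 4324 = 21261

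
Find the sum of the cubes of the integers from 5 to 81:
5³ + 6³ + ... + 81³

Use ∑_{k=1}^{n} k³ = [n(n+1)/2]², then subtract the first 4 terms.
∑_{k=1}^{81} k³ = [81×82/2]² = 3321² = 11029041
∑_{k=1}^{4} k³ = [4×5/2]² = 10² = 100
∑_{k=5}^{81} k³ = 11029041 - 100 = 11028941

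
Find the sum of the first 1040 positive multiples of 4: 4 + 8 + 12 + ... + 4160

Factor out 4: = 4(1 + 2 + ... + 1040) = 4 × n(n+1)/2
= 4 × 1040×1041/2
= 4 × 541320
= 2165280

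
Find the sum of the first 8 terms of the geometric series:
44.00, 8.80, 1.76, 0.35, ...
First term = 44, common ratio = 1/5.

Sₙ = a(1 - rⁿ) / (1 - r)
S_8 = 44(1 - (1/5)^8) / (1 - (1/5))
S_8 = 44(1 - (1/390625)) / (4/5)
S_8 = 4296864/78125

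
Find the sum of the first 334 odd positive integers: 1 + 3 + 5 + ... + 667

Sum of first n odd numbers = n²
= 334²
= 111556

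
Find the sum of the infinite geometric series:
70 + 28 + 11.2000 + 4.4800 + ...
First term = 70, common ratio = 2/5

For |r| < 1, S = a / (1 - r)
S = 70 / (1 - (2/5))
S = 70 / (3/5)
S = 350/3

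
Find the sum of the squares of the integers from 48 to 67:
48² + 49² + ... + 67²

Use ∑_{k=1}^{n} k² = n(n+1)(2n+1)/6, then subtract the first 47 terms.
∑_{k=1}^{67} k² = 67×68×135/6 = 102510
∑_{k=1}^{47} k² = 47×48×95/6 = 35720
∑_{k=48}^{67} k² = 102510 - 35720 = 66790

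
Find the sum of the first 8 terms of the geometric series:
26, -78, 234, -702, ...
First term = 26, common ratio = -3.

Sₙ = a(1 - rⁿ) / (1 - r)
S_8 = 26(1 - (-3)^8) / (1 - (-3))
S_8 = 26(1 - 6561) / (4)
S_8 = -42640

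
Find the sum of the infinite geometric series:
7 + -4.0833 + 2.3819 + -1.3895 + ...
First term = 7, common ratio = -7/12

For |r| < 1, S = a / (1 - r)
S = 7 / (1 - (-7/12))
S = 7 / (19/12)
S = 84/19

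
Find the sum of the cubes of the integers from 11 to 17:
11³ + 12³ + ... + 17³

Use ∑_{k=1}^{n} k³ = [n(n+1)/2]², then subtract the first 10 terms.
∑_{k=1}^{17} k³ = [17×18/2]² = 153² = 23409
∑_{k=1}^{10} k³ = [10×11/2]² = 55² = 3025
∑_{k=11}^{17} k³ = 23409 - 3025 = 20384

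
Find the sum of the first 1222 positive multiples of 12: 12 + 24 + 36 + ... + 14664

Factor out 12: = 12(1 + 2 + ... + 1222) = 12 × n(n+1)/2
= 12 × 1222×1223/2
= 12 × 747253
= 8967036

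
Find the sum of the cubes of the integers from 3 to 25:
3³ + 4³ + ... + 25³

Use ∑_{k=1}^{n} k³ = [n(n+1)/2]², then subtract the first 2 terms.
∑_{k=1}^{25} k³ = [25×26/2]² = 325² = 105625
∑_{k=1}^{2} k³ = [2×3/2]² = 3² = 9
∑_{k=3}^{25} k³ = 105625 - 9 = 105616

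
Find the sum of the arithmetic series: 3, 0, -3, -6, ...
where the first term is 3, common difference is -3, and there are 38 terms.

Sₙ = n/2 × (first + last)
Last term = a + (n-1)d = 3 + (38-1)×(-3) = -108
S_38 = 38/2 × (3 + (-108))
S_38 = 38/2 × (-105) = -1995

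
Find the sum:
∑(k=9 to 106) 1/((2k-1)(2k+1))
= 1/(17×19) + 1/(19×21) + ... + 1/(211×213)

Partial fractions: 1/((2k-1)(2k+1)) = (1/2)[1/(2k-1) - 1/(2k+1)]
The series telescopes:
= (1/2)[1/17 - 1/213]
= 98/3621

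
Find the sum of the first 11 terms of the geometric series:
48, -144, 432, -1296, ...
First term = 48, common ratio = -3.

Sₙ = a(1 - rⁿ) / (1 - r)
S_11 = 48(1 - (-3)^11) / (1 - (-3))
S_11 = 48(1 - (-177147)) / (4)
S_11 = 2125776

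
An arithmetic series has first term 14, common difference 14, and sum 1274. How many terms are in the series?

Using S = n/2 × [2a + (n-1)d]
1274 = n/2 × [2(14) + (n-1)(14)]
1274 = n/2 × [28 + 14n - 14]
2548 = n × [14 + 14n]
14n² + (14)n - 2548 = 0
Discriminant: Δ = (14)² - 4(14)(-2548) = 196 + 142688 = 142884
√Δ = 378
n = [-(14) + √Δ] / (2·14) = (-14 + 378) / 28 = 364 / 28 = 13
(The negative root is discarded since n must be a positive integer.)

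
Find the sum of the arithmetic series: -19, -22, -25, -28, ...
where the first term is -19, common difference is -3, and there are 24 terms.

Sₙ = n/2 × (first + last)
Last term = a + (n-1)d = -19 + (24-1)×(-3) = -88
S_24 = 24/2 × (-19 + (-88))
S_24 = 24/2 × (-107) = -1284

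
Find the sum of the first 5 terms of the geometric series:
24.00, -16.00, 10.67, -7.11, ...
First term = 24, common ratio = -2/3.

Sₙ = a(1 - rⁿ) / (1 - r)
S_5 = 24(1 - (-2/3)^5) / (1 - (-2/3))
S_5 = 24(1 - (-32/243)) / (5/3)
S_5 = 440/27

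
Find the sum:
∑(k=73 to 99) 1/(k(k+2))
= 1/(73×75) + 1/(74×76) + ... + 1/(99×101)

Partial fractions: 1/(k(k+2)) = (1/2)[1/k - 1/(k+2)]
Telescoping leaves the first two and last two terms:
= (1/2)[1/73 + 1/74 - 1/100 - 1/101]
= 199449/54560200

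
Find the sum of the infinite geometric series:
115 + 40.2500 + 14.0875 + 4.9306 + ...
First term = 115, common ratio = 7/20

For |r| < 1, S = a / (1 - r)
S = 115 / (1 - (7/20))
S = 115 / (13/20)
S = 2300/13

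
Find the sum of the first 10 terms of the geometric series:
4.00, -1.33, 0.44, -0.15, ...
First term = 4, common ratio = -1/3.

Sₙ = a(1 - rⁿ) / (1 - r)
S_10 = 4(1 - (-1/3)^10) / (1 - (-1/3))
S_10 = 4(1 - (1/59049)) / (4/3)
S_10 = 59048/19683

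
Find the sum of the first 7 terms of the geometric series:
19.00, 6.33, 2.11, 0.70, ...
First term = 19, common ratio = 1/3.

Sₙ = a(1 - rⁿ) / (1 - r)
S_7 = 19(1 - (1/3)^7) / (1 - (1/3))
S_7 = 19(1 - (1/2187)) / (2/3)
S_7 = 20767/729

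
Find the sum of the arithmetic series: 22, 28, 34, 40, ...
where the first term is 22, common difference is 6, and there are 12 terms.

Sₙ = n/2 × (first + last)
Last term = a + (n-1)d = 22 + (12-1)×6 = 88
S_12 = 12/2 × (22 + 88)
S_12 = 12/2 × 110 = 660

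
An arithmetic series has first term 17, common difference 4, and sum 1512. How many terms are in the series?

Using S = n/2 × [2a + (n-1)d]
1512 = n/2 × [2(17) + (n-1)(4)]
1512 = n/2 × [34 + 4n - 4]
3024 = n × [30 + 4n]
4n² + (30)n - 3024 = 0
Discriminant: Δ = (30)² - 4(4)(-3024) = 900 + 48384 = 49284
√Δ = 222
n = [-(30) + √Δ] / (2·4) = (-30 + 222) / 8 = 192 / 8 = 24
(The negative root is discarded since n must be a positive integer.)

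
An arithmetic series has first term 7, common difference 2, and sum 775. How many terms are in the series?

Using S = n/2 × [2a + (n-1)d]
775 = n/2 × [2(7) + (n-1)(2)]
775 = n/2 × [14 + 2n - 2]
1550 = n × [12 + 2n]
2n² + (12)n - 1550 = 0
Discriminant: Δ = (12)² - 4(2)(-1550) = 144 + 12400 = 12544
√Δ = 112
n = [-(12) + √Δ] / (2·2) = (-12 + 112) / 4 = 100 / 4 = 25
(The negative root is discarded since n must be a positive integer.)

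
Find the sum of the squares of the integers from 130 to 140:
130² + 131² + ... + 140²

Use ∑_{k=1}^{n} k² = n(n+1)(2n+1)/6, then subtract the first 129 terms.
∑_{k=1}^{140} k² = 140×141×281/6 = 924490
∑_{k=1}^{129} k² = 129×130×259/6 = 723905
∑_{k=130}^{140} k² = 924490 - 723905 = 200585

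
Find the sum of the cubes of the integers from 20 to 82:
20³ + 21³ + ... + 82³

Use ∑_{k=1}^{n} k³ = [n(n+1)/2]², then subtract the first 19 terms.
∑_{k=1}^{82} k³ = [82×83/2]² = 3403² = 11580409
∑_{k=1}^{19} k³ = [19×20/2]² = 190² = 36100
∑_{k=20}^{82} k³ = 11580409 - 36100 = 11544309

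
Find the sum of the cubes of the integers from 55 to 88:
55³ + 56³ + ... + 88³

Use ∑_{k=1}^{n} k³ = [n(n+1)/2]², then subtract the first 54 terms.
∑_{k=1}^{88} k³ = [88×89/2]² = 3916² = 15335056
∑_{k=1}^{54} k³ = [54×55/2]² = 1485² = 2205225
∑_{k=55}^{88} k³ = 15335056 - 2205225 = 13129831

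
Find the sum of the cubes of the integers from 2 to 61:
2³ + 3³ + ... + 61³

Use ∑_{k=1}^{n} k³ = [n(n+1)/2]², then subtract the first 1 terms.
∑_{k=1}^{61} k³ = [61×62/2]² = 1891² = 3575881
∑_{k=1}^{1} k³ = [1×2/2]² = 1² = 1
∑_{k=2}^{61} k³ = 3575881 - 1 = 3575880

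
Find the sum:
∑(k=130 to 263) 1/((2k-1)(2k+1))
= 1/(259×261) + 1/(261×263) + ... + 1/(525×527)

Partial fractions: 1/((2k-1)(2k+1)) = (1/2)[1/(2k-1) - 1/(2k+1)]
The series telescopes:
= (1/2)[1/259 - 1/527]
= 134/136493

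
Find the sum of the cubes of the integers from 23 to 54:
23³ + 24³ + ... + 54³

Use ∑_{k=1}^{n} k³ = [n(n+1)/2]², then subtract the first 22 terms.
∑_{k=1}^{54} k³ = [54×55/2]² = 1485² = 2205225
∑_{k=1}^{22} k³ = [22×23/2]² = 253² = 64009
∑_{k=23}^{54} k³ = 2205225 - 64009 = 2141216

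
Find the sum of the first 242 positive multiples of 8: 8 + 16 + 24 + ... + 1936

Factor out 8: = 8(1 + 2 + ... + 242) = 8 × n(n+1)/2
= 8 × 242×243/2
= 8 × 29403
= 235224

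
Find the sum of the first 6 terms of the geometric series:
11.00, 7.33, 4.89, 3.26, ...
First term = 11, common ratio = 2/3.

Sₙ = a(1 - rⁿ) / (1 - r)
S_6 = 11(1 - (2/3)^6) / (1 - (2/3))
S_6 = 11(1 - (64/729)) / (1/3)
S_6 = 7315/243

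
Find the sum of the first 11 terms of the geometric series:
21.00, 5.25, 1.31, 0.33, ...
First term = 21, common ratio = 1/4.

Sₙ = a(1 - rⁿ) / (1 - r)
S_11 = 21(1 - (1/4)^11) / (1 - (1/4))
S_11 = 21(1 - (1/4194304)) / (3/4)
S_11 = 29360121/1048576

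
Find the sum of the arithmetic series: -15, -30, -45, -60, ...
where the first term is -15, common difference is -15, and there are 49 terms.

Sₙ = n/2 × (first + last)
Last term = a + (n-1)d = -15 + (49-1)×(-15) = -735
S_49 = 49/2 × (-15 + (-735))
S_49 = 49/2 × (-750) = -18375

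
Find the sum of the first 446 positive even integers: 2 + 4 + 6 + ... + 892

Sum of first n even numbers = n(n+1)
= 446×447
= 199362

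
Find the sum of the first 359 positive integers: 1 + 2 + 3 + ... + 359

Formula: ∑k = n(n+1)/2
= 359×360/2
= 129240/2
= 64620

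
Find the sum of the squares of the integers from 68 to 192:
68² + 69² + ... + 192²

Use ∑_{k=1}^{n} k² = n(n+1)(2n+1)/6, then subtract the first 67 terms.
∑_{k=1}^{192} k² = 192×193×385/6 = 2377760
∑_{k=1}^{67} k² = 67×68×135/6 = 102510
∑_{k=68}^{192} k² = 2377760 - 102510 = 2275250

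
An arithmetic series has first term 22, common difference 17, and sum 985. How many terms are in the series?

Using S = n/2 × [2a + (n-1)d]
985 = n/2 × [2(22) + (n-1)(17)]
985 = n/2 × [44 + 17n - 17]
1970 = n × [27 + 17n]
17n² + (27)n - 1970 = 0
Discriminant: Δ = (27)² - 4(17)(-1970) = 729 + 133960 = 134689
√Δ = 367
n = [-(27) + √Δ] / (2·17) = (-27 + 367) / 34 = 340 / 34 = 10
(The negative root is discarded since n must be a positive integer.)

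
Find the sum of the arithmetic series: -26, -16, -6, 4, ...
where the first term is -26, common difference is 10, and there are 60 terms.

Sₙ = n/2 × (first + last)
Last term = a + (n-1)d = -26 + (60-1)×10 = 564
S_60 = 60/2 × (-26 + 564)
S_60 = 60/2 × 538 = 16140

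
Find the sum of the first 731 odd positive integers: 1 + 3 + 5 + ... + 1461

Sum of first n odd numbers = n²
= 731²
= 534361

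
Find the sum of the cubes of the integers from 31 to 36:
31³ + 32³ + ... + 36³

Use ∑_{k=1}^{n} k³ = [n(n+1)/2]², then subtract the first 30 terms.
∑_{k=1}^{36} k³ = [36×37/2]² = 666² = 443556
∑_{k=1}^{30} k³ = [30×31/2]² = 465² = 216225
∑_{k=31}^{36} k³ = 443556 - 216225 = 227331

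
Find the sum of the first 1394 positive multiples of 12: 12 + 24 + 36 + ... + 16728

Factor out 12: = 12(1 + 2 + ... + 1394) = 12 × n(n+1)/2
= 12 × 1394×1395/2
= 12 × 972315
= 11667780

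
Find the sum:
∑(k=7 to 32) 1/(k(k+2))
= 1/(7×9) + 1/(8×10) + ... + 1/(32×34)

Partial fractions: 1/(k(k+2)) = (1/2)[1/k - 1/(k+2)]
Telescoping leaves the first two and last two terms:
= (1/2)[1/7 + 1/8 - 1/33 - 1/34]
= 6539/62832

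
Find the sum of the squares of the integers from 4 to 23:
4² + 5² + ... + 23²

Use ∑_{k=1}^{n} k² = n(n+1)(2n+1)/6, then subtract the first 3 terms.
∑_{k=1}^{23} k² = 23×24×47/6 = 4324
∑_{k=1}^{3} k² = 3×4×7/6 = 14
∑_{k=4}^{23} k² = 4324 - 14 = 4310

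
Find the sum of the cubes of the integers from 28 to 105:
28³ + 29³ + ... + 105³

Use ∑_{k=1}^{n} k³ = [n(n+1)/2]², then subtract the first 27 terms.
∑_{k=1}^{105} k³ = [105×106/2]² = 5565² = 30969225
∑_{k=1}^{27} k³ = [27×28/2]² = 378² = 142884
∑_{k=28}^{105} k³ = 30969225 - 142884 = 30826341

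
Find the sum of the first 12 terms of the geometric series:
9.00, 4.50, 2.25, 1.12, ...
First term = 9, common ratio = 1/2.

Sₙ = a(1 - rⁿ) / (1 - r)
S_12 = 9(1 - (1/2)^12) / (1 - (1/2))
S_12 = 9(1 - (1/4096)) / (1/2)
S_12 = 36855/2048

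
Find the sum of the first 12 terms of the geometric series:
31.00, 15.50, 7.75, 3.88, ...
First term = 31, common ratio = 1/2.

Sₙ = a(1 - rⁿ) / (1 - r)
S_12 = 31(1 - (1/2)^12) / (1 - (1/2))
S_12 = 31(1 - (1/4096)) / (1/2)
S_12 = 126945/2048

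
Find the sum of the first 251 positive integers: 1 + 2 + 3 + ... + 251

Formula: ∑k = n(n+1)/2
= 251×252/2
= 63252/2
= 31626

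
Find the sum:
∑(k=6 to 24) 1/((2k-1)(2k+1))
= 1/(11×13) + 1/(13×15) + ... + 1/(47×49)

Partial fractions: 1/((2k-1)(2k+1)) = (1/2)[1/(2k-1) - 1/(2k+1)]
The series telescopes:
= (1/2)[1/11 - 1/49]
= 19/539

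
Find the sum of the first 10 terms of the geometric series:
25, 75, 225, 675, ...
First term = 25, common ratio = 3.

Sₙ = a(1 - rⁿ) / (1 - r)
S_10 = 25(1 - 3^10) / (1 - 3)
S_10 = 25(1 - 59049) / (-2)
S_10 = 738100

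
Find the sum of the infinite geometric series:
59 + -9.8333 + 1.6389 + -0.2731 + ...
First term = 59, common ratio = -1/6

For |r| < 1, S = a / (1 - r)
S = 59 / (1 - (-1/6))
S = 59 / (7/6)
S = 354/7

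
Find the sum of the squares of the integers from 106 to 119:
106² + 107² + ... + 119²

Use ∑_{k=1}^{n} k² = n(n+1)(2n+1)/6, then subtract the first 105 terms.
∑_{k=1}^{119} k² = 119×120×239/6 = 568820
∑_{k=1}^{105} k² = 105×106×211/6 = 391405
∑_{k=106}^{119} k² = 568820 - 391405 = 177415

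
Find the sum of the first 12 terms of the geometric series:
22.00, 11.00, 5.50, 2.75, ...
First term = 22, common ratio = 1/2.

Sₙ = a(1 - rⁿ) / (1 - r)
S_12 = 22(1 - (1/2)^12) / (1 - (1/2))
S_12 = 22(1 - (1/4096)) / (1/2)
S_12 = 45045/1024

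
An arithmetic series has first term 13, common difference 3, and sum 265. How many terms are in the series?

Using S = n/2 × [2a + (n-1)d]
265 = n/2 × [2(13) + (n-1)(3)]
265 = n/2 × [26 + 3n - 3]
530 = n × [23 + 3n]
3n² + (23)n - 530 = 0
Discriminant: Δ = (23)² - 4(3)(-530) = 529 + 6360 = 6889
√Δ = 83
n = [-(23) + √Δ] / (2·3) = (-23 + 83) / 6 = 60 / 6 = 10
(The negative root is discarded since n must be a positive integer.)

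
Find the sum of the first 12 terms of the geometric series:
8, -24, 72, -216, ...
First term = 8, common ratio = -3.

Sₙ = a(1 - rⁿ) / (1 - r)
S_12 = 8(1 - (-3)^12) / (1 - (-3))
S_12 = 8(1 - 531441) / (4)
S_12 = -1062880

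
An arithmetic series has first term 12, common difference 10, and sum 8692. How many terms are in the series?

Using S = n/2 × [2a + (n-1)d]
8692 = n/2 × [2(12) + (n-1)(10)]
8692 = n/2 × [24 + 10n - 10]
17384 = n × [14 + 10n]
10n² + (14)n - 17384 = 0
Discriminant: Δ = (14)² - 4(10)(-17384) = 196 + 695360 = 695556
√Δ = 834
n = [-(14) + √Δ] / (2·10) = (-14 + 834) / 20 = 820 / 20 = 41
(The negative root is discarded since n must be a positive integer.)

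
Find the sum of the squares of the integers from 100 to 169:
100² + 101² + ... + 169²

Use ∑_{k=1}^{n} k² = n(n+1)(2n+1)/6, then subtract the first 99 terms.
∑_{k=1}^{169} k² = 169×170×339/6 = 1623245
∑_{k=1}^{99} k² = 99×100×199/6 = 328350
∑_{k=100}^{169} k² = 1623245 - 328350 = 1294895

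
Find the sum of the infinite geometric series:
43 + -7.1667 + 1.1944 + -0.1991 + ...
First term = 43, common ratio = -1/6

For |r| < 1, S = a / (1 - r)
S = 43 / (1 - (-1/6))
S = 43 / (7/6)
S = 258/7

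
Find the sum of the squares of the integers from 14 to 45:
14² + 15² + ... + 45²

Use ∑_{k=1}^{n} k² = n(n+1)(2n+1)/6, then subtract the first 13 terms.
∑_{k=1}^{45} k² = 45×46×91/6 = 31395
∑_{k=1}^{13} k² = 13×14×27/6 = 819
∑_{k=14}^{45} k² = 31395 - 819 = 30576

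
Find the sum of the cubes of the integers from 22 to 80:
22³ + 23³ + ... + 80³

Use ∑_{k=1}^{n} k³ = [n(n+1)/2]², then subtract the first 21 terms.
∑_{k=1}^{80} k³ = [80×81/2]² = 3240² = 10497600
∑_{k=1}^{21} k³ = [21×22/2]² = 231² = 53361
∑_{k=22}^{80} k³ = 10497600 - 53361 = 10444239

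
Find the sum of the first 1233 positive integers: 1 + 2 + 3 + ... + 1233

Formula: ∑k = n(n+1)/2
= 1233×1234/2
= 1521522/2
= 760761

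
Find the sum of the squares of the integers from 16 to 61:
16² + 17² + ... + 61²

Use ∑_{k=1}^{n} k² = n(n+1)(2n+1)/6, then subtract the first 15 terms.
∑_{k=1}^{61} k² = 61×62×123/6 = 77531
∑_{k=1}^{15} k² = 15×16×31/6 = 1240
∑_{k=16}^{61} k² = 77531 - 1240 = 76291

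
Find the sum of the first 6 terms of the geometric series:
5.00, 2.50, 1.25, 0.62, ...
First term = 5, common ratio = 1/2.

Sₙ = a(1 - rⁿ) / (1 - r)
S_6 = 5(1 - (1/2)^6) / (1 - (1/2))
S_6 = 5(1 - (1/64)) / (1/2)
S_6 = 315/32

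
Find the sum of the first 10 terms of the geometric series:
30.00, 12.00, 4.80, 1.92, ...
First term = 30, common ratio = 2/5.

Sₙ = a(1 - rⁿ) / (1 - r)
S_10 = 30(1 - (2/5)^10) / (1 - (2/5))
S_10 = 30(1 - (1024/9765625)) / (3/5)
S_10 = 19529202/390625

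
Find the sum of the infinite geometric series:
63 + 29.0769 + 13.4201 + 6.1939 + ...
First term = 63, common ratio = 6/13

For |r| < 1, S = a / (1 - r)
S = 63 / (1 - (6/13))
S = 63 / (7/13)
S = 117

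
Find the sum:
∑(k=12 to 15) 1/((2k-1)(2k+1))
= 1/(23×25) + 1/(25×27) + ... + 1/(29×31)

Partial fractions: 1/((2k-1)(2k+1)) = (1/2)[1/(2k-1) - 1/(2k+1)]
The series telescopes:
= (1/2)[1/23 - 1/31]
= 4/713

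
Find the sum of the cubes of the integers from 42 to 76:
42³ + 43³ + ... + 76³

Use ∑_{k=1}^{n} k³ = [n(n+1)/2]², then subtract the first 41 terms.
∑_{k=1}^{76} k³ = [76×77/2]² = 2926² = 8561476
∑_{k=1}^{41} k³ = [41×42/2]² = 861² = 741321
∑_{k=42}^{76} k³ = 8561476 - 741321 = 7820155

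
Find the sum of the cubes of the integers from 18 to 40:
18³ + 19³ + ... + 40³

Use ∑_{k=1}^{n} k³ = [n(n+1)/2]², then subtract the first 17 terms.
∑_{k=1}^{40} k³ = [40×41/2]² = 820² = 672400
∑_{k=1}^{17} k³ = [17×18/2]² = 153² = 23409
∑_{k=18}^{40} k³ = 672400 - 23409 = 648991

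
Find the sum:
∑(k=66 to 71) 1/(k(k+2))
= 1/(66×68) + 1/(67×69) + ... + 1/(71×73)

Partial fractions: 1/(k(k+2)) = (1/2)[1/k - 1/(k+2)]
Telescoping leaves the first two and last two terms:
= (1/2)[1/66 + 1/67 - 1/72 - 1/73]
= 9643/7747344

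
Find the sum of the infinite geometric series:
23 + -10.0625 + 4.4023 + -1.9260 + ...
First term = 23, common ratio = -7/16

For |r| < 1, S = a / (1 - r)
S = 23 / (1 - (-7/16))
S = 23 / (23/16)
S = 16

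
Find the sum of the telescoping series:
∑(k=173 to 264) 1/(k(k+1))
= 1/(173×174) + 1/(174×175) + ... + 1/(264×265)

Partial fractions: 1/(k(k+1)) = 1/k - 1/(k+1)
The series telescopes:
= (1/173 - 1/174) + (1/174 - 1/175) + ... + (1/264 - 1/265)
= 1/173 - 1/265
= 92/45845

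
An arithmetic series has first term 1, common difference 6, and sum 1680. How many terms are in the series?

Using S = n/2 × [2a + (n-1)d]
1680 = n/2 × [2(1) + (n-1)(6)]
1680 = n/2 × [2 + 6n - 6]
3360 = n × [-4 + 6n]
6n² + (-4)n - 3360 = 0
Discriminant: Δ = (-4)² - 4(6)(-3360) = 16 + 80640 = 80656
√Δ = 284
n = [-(-4) + √Δ] / (2·6) = (4 + 284) / 12 = 288 / 12 = 24
(The negative root is discarded since n must be a positive integer.)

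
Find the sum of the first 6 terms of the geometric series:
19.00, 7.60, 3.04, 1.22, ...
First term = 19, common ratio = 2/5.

Sₙ = a(1 - rⁿ) / (1 - r)
S_6 = 19(1 - (2/5)^6) / (1 - (2/5))
S_6 = 19(1 - (64/15625)) / (3/5)
S_6 = 98553/3125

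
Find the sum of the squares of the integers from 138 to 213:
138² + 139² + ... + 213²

Use ∑_{k=1}^{n} k² = n(n+1)(2n+1)/6, then subtract the first 137 terms.
∑_{k=1}^{213} k² = 213×214×427/6 = 3243919
∑_{k=1}^{137} k² = 137×138×275/6 = 866525
∑_{k=138}^{213} k² = 3243919 - 866525 = 2377394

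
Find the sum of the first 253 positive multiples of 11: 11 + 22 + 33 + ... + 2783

Factor out 11: = 11(1 + 2 + ... + 253) = 11 × n(n+1)/2
= 11 × 253×254/2
= 11 × 32131
= 353441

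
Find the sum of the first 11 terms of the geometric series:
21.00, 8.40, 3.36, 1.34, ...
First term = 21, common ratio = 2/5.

Sₙ = a(1 - rⁿ) / (1 - r)
S_11 = 21(1 - (2/5)^11) / (1 - (2/5))
S_11 = 21(1 - (2048/48828125)) / (3/5)
S_11 = 341782539/9765625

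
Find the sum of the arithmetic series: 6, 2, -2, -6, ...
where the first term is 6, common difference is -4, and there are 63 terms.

Sₙ = n/2 × (first + last)
Last term = a + (n-1)d = 6 + (63-1)×(-4) = -242
S_63 = 63/2 × (6 + (-242))
S_63 = 63/2 × (-236) = -7434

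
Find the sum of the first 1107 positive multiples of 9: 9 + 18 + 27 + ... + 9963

Factor out 9: = 9(1 + 2 + ... + 1107) = 9 × n(n+1)/2
= 9 × 1107×1108/2
= 9 × 613278
= 5519502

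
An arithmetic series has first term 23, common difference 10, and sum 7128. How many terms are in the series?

Using S = n/2 × [2a + (n-1)d]
7128 = n/2 × [2(23) + (n-1)(10)]
7128 = n/2 × [46 + 10n - 10]
14256 = n × [36 + 10n]
10n² + (36)n - 14256 = 0
Discriminant: Δ = (36)² - 4(10)(-14256) = 1296 + 570240 = 571536
√Δ = 756
n = [-(36) + √Δ] / (2·10) = (-36 + 756) / 20 = 720 / 20 = 36
(The negative root is discarded since n must be a positive integer.)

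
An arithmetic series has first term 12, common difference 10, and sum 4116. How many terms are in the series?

Using S = n/2 × [2a + (n-1)d]
4116 = n/2 × [2(12) + (n-1)(10)]
4116 = n/2 × [24 + 10n - 10]
8232 = n × [14 + 10n]
10n² + (14)n - 8232 = 0
Discriminant: Δ = (14)² - 4(10)(-8232) = 196 + 329280 = 329476
√Δ = 574
n = [-(14) + √Δ] / (2·10) = (-14 + 574) / 20 = 560 / 20 = 28
(The negative root is discarded since n must be a positive integer.)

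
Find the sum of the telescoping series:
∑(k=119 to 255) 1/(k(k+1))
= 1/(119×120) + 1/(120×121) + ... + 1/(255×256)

Partial fractions: 1/(k(k+1)) = 1/k - 1/(k+1)
The series telescopes:
= (1/119 - 1/120) + (1/120 - 1/121) + ... + (1/255 - 1/256)
= 1/119 - 1/256
= 137/30464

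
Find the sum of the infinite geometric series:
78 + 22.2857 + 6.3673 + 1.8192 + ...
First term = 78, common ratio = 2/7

For |r| < 1, S = a / (1 - r)
S = 78 / (1 - (2/7))
S = 78 / (5/7)
S = 546/5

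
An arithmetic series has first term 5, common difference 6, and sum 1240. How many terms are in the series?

Using S = n/2 × [2a + (n-1)d]
1240 = n/2 × [2(5) + (n-1)(6)]
1240 = n/2 × [10 + 6n - 6]
2480 = n × [4 + 6n]
6n² + (4)n - 2480 = 0
Discriminant: Δ = (4)² - 4(6)(-2480) = 16 + 59520 = 59536
√Δ = 244
n = [-(4) + √Δ] / (2·6) = (-4 + 244) / 12 = 240 / 12 = 20
(The negative root is discarded since n must be a positive integer.)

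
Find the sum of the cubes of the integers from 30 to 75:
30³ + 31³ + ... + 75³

Use ∑_{k=1}^{n} k³ = [n(n+1)/2]², then subtract the first 29 terms.
∑_{k=1}^{75} k³ = [75×76/2]² = 2850² = 8122500
∑_{k=1}^{29} k³ = [29×30/2]² = 435² = 189225
∑_{k=30}^{75} k³ = 8122500 - 189225 = 7933275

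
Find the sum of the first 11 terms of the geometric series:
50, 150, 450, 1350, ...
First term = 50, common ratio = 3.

Sₙ = a(1 - rⁿ) / (1 - r)
S_11 = 50(1 - 3^11) / (1 - 3)
S_11 = 50(1 - 177147) / (-2)
S_11 = 4428650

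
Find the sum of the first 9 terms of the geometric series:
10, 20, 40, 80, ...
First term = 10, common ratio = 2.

Sₙ = a(1 - rⁿ) / (1 - r)
S_9 = 10(1 - 2^9) / (1 - 2)
S_9 = 10(1 - 512) / (-1)
S_9 = 5110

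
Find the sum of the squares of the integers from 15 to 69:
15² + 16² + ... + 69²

Use ∑_{k=1}^{n} k² = n(n+1)(2n+1)/6, then subtract the first 14 terms.
∑_{k=1}^{69} k² = 69×70×139/6 = 111895
∑_{k=1}^{14} k² = 14×15×29/6 = 1015
∑_{k=15}^{69} k² = 111895 - 1015 = 110880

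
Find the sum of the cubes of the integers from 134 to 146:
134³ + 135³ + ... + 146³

Use ∑_{k=1}^{n} k³ = [n(n+1)/2]², then subtract the first 133 terms.
∑_{k=1}^{146} k³ = [146×147/2]² = 10731² = 115154361
∑_{k=1}^{133} k³ = [133×134/2]² = 8911² = 79405921
∑_{k=134}^{146} k³ = 115154361 - 79405921 = 35748440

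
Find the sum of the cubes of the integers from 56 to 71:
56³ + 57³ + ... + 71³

Use ∑_{k=1}^{n} k³ = [n(n+1)/2]², then subtract the first 55 terms.
∑_{k=1}^{71} k³ = [71×72/2]² = 2556² = 6533136
∑_{k=1}^{55} k³ = [55×56/2]² = 1540² = 2371600
∑_{k=56}^{71} k³ = 6533136 - 2371600 = 4161536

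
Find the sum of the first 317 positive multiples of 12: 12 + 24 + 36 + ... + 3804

Factor out 12: = 12(1 + 2 + ... + 317) = 12 × n(n+1)/2
= 12 × 317×318/2
= 12 × 50403
= 604836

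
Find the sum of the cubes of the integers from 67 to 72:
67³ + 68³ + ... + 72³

Use ∑_{k=1}^{n} k³ = [n(n+1)/2]², then subtract the first 66 terms.
∑_{k=1}^{72} k³ = [72×73/2]² = 2628² = 6906384
∑_{k=1}^{66} k³ = [66×67/2]² = 2211² = 4888521
∑_{k=67}^{72} k³ = 6906384 - 4888521 = 2017863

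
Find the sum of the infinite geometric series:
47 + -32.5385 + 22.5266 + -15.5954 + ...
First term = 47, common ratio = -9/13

For |r| < 1, S = a / (1 - r)
S = 47 / (1 - (-9/13))
S = 47 / (22/13)
S = 611/22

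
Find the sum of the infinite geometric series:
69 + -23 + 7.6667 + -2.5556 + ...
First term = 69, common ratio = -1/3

For |r| < 1, S = a / (1 - r)
S = 69 / (1 - (-1/3))
S = 69 / (4/3)
S = 207/4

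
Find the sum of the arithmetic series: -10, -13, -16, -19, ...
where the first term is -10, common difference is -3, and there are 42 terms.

Sₙ = n/2 × (first + last)
Last term = a + (n-1)d = -10 + (42-1)×(-3) = -133
S_42 = 42/2 × (-10 + (-133))
S_42 = 42/2 × (-143) = -3003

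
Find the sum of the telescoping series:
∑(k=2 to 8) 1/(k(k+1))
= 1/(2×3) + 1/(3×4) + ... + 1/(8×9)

Partial fractions: 1/(k(k+1)) = 1/k - 1/(k+1)
The series telescopes:
= (1/2 - 1/3) + (1/3 - 1/4) + ... + (1/8 - 1/9)
= 1/2 - 1/9
= 7/18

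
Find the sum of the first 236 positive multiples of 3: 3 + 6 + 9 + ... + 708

Factor out 3: = 3(1 + 2 + ... + 236) = 3 × n(n+1)/2
= 3 × 236×237/2
= 3 × 27966
= 83898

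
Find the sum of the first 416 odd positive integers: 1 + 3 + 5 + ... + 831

Sum of first n odd numbers = n²
= 416²
= 173056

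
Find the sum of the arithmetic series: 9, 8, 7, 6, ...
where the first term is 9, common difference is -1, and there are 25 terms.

Sₙ = n/2 × (first + last)
Last term = a + (n-1)d = 9 + (25-1)×(-1) = -15
S_25 = 25/2 × (9 + (-15))
S_25 = 25/2 × (-6) = -75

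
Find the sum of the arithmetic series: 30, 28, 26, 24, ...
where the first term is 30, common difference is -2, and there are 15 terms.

Sₙ = n/2 × (first + last)
Last term = a + (n-1)d = 30 + (15-1)×(-2) = 2
S_15 = 15/2 × (30 + 2)
S_15 = 15/2 × 32 = 240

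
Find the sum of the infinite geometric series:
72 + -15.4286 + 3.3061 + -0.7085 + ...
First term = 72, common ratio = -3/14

For |r| < 1, S = a / (1 - r)
S = 72 / (1 - (-3/14))
S = 72 / (17/14)
S = 1008/17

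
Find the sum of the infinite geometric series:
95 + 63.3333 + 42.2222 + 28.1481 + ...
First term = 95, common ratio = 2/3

For |r| < 1, S = a / (1 - r)
S = 95 / (1 - (2/3))
S = 95 / (1/3)
S = 285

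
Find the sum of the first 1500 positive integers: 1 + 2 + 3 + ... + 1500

Formula: ∑k = n(n+1)/2
= 1500×1501/2
= 2251500/2
= 1125750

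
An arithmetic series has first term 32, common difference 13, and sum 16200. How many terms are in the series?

Using S = n/2 × [2a + (n-1)d]
16200 = n/2 × [2(32) + (n-1)(13)]
16200 = n/2 × [64 + 13n - 13]
32400 = n × [51 + 13n]
13n² + (51)n - 32400 = 0
Discriminant: Δ = (51)² - 4(13)(-32400) = 2601 + 1684800 = 1687401
√Δ = 1299
n = [-(51) + √Δ] / (2·13) = (-51 + 1299) / 26 = 1248 / 26 = 48
(The negative root is discarded since n must be a positive integer.)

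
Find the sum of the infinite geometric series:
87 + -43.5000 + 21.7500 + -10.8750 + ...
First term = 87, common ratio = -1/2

For |r| < 1, S = a / (1 - r)
S = 87 / (1 - (-1/2))
S = 87 / (3/2)
S = 58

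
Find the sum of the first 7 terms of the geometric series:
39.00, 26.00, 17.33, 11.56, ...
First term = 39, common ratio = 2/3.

Sₙ = a(1 - rⁿ) / (1 - r)
S_7 = 39(1 - (2/3)^7) / (1 - (2/3))
S_7 = 39(1 - (128/2187)) / (1/3)
S_7 = 26767/243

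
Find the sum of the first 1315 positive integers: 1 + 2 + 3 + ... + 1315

Formula: ∑k = n(n+1)/2
= 1315×1316/2
= 1730540/2
= 865270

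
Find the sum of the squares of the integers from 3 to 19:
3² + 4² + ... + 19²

Use ∑_{k=1}^{n} k² = n(n+1)(2n+1)/6, then subtract the first 2 terms.
∑_{k=1}^{19} k² = 19×20×39/6 = 2470
∑_{k=1}^{2} k² = 2×3×5/6 = 5
∑_{k=3}^{19} k² = 2470 - 5 = 2465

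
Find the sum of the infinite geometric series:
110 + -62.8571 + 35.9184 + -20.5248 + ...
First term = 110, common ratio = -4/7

For |r| < 1, S = a / (1 - r)
S = 110 / (1 - (-4/7))
S = 110 / (11/7)
S = 70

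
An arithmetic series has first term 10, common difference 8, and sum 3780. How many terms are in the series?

Using S = n/2 × [2a + (n-1)d]
3780 = n/2 × [2(10) + (n-1)(8)]
3780 = n/2 × [20 + 8n - 8]
7560 = n × [12 + 8n]
8n² + (12)n - 7560 = 0
Discriminant: Δ = (12)² - 4(8)(-7560) = 144 + 241920 = 242064
√Δ = 492
n = [-(12) + √Δ] / (2·8) = (-12 + 492) / 16 = 480 / 16 = 30
(The negative root is discarded since n must be a positive integer.)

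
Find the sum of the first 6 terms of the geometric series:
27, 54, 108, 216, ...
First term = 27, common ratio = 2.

Sₙ = a(1 - rⁿ) / (1 - r)
S_6 = 27(1 - 2^6) / (1 - 2)
S_6 = 27(1 - 64) / (-1)
S_6 = 1701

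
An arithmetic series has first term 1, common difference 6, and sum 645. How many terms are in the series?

Using S = n/2 × [2a + (n-1)d]
645 = n/2 × [2(1) + (n-1)(6)]
645 = n/2 × [2 + 6n - 6]
1290 = n × [-4 + 6n]
6n² + (-4)n - 1290 = 0
Discriminant: Δ = (-4)² - 4(6)(-1290) = 16 + 30960 = 30976
√Δ = 176
n = [-(-4) + √Δ] / (2·6) = (4 + 176) / 12 = 180 / 12 = 15
(The negative root is discarded since n must be a positive integer.)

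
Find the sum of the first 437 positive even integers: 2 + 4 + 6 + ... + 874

Sum of first n even numbers = n(n+1)
= 437×438
= 191406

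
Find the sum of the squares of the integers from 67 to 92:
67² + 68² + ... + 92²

Use ∑_{k=1}^{n} k² = n(n+1)(2n+1)/6, then subtract the first 66 terms.
∑_{k=1}^{92} k² = 92×93×185/6 = 263810
∑_{k=1}^{66} k² = 66×67×133/6 = 98021
∑_{k=67}^{92} k² = 263810 - 98021 = 165789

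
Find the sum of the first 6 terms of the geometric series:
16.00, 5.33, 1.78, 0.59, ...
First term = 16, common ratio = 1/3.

Sₙ = a(1 - rⁿ) / (1 - r)
S_6 = 16(1 - (1/3)^6) / (1 - (1/3))
S_6 = 16(1 - (1/729)) / (2/3)
S_6 = 5824/243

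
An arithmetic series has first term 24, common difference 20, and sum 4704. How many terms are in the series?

Using S = n/2 × [2a + (n-1)d]
4704 = n/2 × [2(24) + (n-1)(20)]
4704 = n/2 × [48 + 20n - 20]
9408 = n × [28 + 20n]
20n² + (28)n - 9408 = 0
Discriminant: Δ = (28)² - 4(20)(-9408) = 784 + 752640 = 753424
√Δ = 868
n = [-(28) + √Δ] / (2·20) = (-28 + 868) / 40 = 840 / 40 = 21
(The negative root is discarded since n must be a positive integer.)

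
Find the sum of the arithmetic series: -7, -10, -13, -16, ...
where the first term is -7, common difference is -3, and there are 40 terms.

Sₙ = n/2 × (first + last)
Last term = a + (n-1)d = -7 + (40-1)×(-3) = -124
S_40 = 40/2 × (-7 + (-124))
S_40 = 40/2 × (-131) = -2620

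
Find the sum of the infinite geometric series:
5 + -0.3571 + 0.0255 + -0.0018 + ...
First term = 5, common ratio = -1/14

For |r| < 1, S = a / (1 - r)
S = 5 / (1 - (-1/14))
S = 5 / (15/14)
S = 14/3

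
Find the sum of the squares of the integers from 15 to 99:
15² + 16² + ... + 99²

Use ∑_{k=1}^{n} k² = n(n+1)(2n+1)/6, then subtract the first 14 terms.
∑_{k=1}^{99} k² = 99×100×199/6 = 328350
∑_{k=1}^{14} k² = 14×15×29/6 = 1015
∑_{k=15}^{99} k² = 328350 - 1015 = 327335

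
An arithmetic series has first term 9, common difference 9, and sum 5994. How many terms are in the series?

Using S = n/2 × [2a + (n-1)d]
5994 = n/2 × [2(9) + (n-1)(9)]
5994 = n/2 × [18 + 9n - 9]
11988 = n × [9 + 9n]
9n² + (9)n - 11988 = 0
Discriminant: Δ = (9)² - 4(9)(-11988) = 81 + 431568 = 431649
√Δ = 657
n = [-(9) + √Δ] / (2·9) = (-9 + 657) / 18 = 648 / 18 = 36
(The negative root is discarded since n must be a positive integer.)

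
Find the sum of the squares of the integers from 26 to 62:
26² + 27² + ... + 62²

Use ∑_{k=1}^{n} k² = n(n+1)(2n+1)/6, then subtract the first 25 terms.
∑_{k=1}^{62} k² = 62×63×125/6 = 81375
∑_{k=1}^{25} k² = 25×26×51/6 = 5525
∑_{k=26}^{62} k² = 81375 - 5525 = 75850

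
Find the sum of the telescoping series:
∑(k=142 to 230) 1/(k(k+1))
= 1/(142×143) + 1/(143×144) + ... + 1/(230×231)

Partial fractions: 1/(k(k+1)) = 1/k - 1/(k+1)
The series telescopes:
= (1/142 - 1/143) + (1/143 - 1/144) + ... + (1/230 - 1/231)
= 1/142 - 1/231
= 89/32802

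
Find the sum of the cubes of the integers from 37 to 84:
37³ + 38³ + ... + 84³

Use ∑_{k=1}^{n} k³ = [n(n+1)/2]², then subtract the first 36 terms.
∑_{k=1}^{84} k³ = [84×85/2]² = 3570² = 12744900
∑_{k=1}^{36} k³ = [36×37/2]² = 666² = 443556
∑_{k=37}^{84} k³ = 12744900 - 443556 = 12301344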